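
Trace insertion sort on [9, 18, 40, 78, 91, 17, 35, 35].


Initial: [9, 18, 40, 78, 91, 17, 35, 35]
Insert 18: [9, 18, 40, 78, 91, 17, 35, 35]
Insert 40: [9, 18, 40, 78, 91, 17, 35, 35]
Insert 78: [9, 18, 40, 78, 91, 17, 35, 35]
Insert 91: [9, 18, 40, 78, 91, 17, 35, 35]
Insert 17: [9, 17, 18, 40, 78, 91, 35, 35]
Insert 35: [9, 17, 18, 35, 40, 78, 91, 35]
Insert 35: [9, 17, 18, 35, 35, 40, 78, 91]

Sorted: [9, 17, 18, 35, 35, 40, 78, 91]


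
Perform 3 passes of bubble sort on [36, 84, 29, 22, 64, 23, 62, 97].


Initial: [36, 84, 29, 22, 64, 23, 62, 97]
Pass 1: [36, 29, 22, 64, 23, 62, 84, 97] (5 swaps)
Pass 2: [29, 22, 36, 23, 62, 64, 84, 97] (4 swaps)
Pass 3: [22, 29, 23, 36, 62, 64, 84, 97] (2 swaps)

After 3 passes: [22, 29, 23, 36, 62, 64, 84, 97]


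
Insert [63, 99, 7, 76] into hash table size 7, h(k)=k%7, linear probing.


Insert 63: h=0 -> slot 0
Insert 99: h=1 -> slot 1
Insert 7: h=0, 2 probes -> slot 2
Insert 76: h=6 -> slot 6

Table: [63, 99, 7, None, None, None, 76]


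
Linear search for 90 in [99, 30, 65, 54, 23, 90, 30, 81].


i=0: 99!=90
i=1: 30!=90
i=2: 65!=90
i=3: 54!=90
i=4: 23!=90
i=5: 90==90 found!

Found at 5, 6 comps


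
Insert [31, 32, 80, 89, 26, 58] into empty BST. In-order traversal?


Insert 31: root
Insert 32: R from 31
Insert 80: R from 31 -> R from 32
Insert 89: R from 31 -> R from 32 -> R from 80
Insert 26: L from 31
Insert 58: R from 31 -> R from 32 -> L from 80

In-order: [26, 31, 32, 58, 80, 89]


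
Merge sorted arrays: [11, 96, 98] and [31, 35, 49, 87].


Take 11 from A
Take 31 from B
Take 35 from B
Take 49 from B
Take 87 from B

Merged: [11, 31, 35, 49, 87, 96, 98]


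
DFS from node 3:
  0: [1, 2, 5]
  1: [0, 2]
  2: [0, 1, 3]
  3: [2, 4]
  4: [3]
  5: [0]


Visit 3, push [4, 2]
Visit 2, push [1, 0]
Visit 0, push [5, 1]
Visit 1, push []
Visit 5, push []
Visit 4, push []

DFS order: [3, 2, 0, 1, 5, 4]


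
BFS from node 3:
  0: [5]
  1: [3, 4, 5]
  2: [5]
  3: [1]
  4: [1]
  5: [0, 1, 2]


Visit 3, enqueue [1]
Visit 1, enqueue [4, 5]
Visit 4, enqueue []
Visit 5, enqueue [0, 2]
Visit 0, enqueue []
Visit 2, enqueue []

BFS order: [3, 1, 4, 5, 0, 2]


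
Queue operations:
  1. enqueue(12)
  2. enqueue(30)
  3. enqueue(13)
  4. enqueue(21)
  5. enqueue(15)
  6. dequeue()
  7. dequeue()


enqueue(12) -> [12]
enqueue(30) -> [12, 30]
enqueue(13) -> [12, 30, 13]
enqueue(21) -> [12, 30, 13, 21]
enqueue(15) -> [12, 30, 13, 21, 15]
dequeue()->12, [30, 13, 21, 15]
dequeue()->30, [13, 21, 15]

Final queue: [13, 21, 15]


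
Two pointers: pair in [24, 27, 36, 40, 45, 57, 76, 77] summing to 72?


lo=0(24)+hi=7(77)=101
lo=0(24)+hi=6(76)=100
lo=0(24)+hi=5(57)=81
lo=0(24)+hi=4(45)=69
lo=1(27)+hi=4(45)=72

Yes: 27+45=72


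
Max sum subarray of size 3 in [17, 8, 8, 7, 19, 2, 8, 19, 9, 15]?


[0:3]: 33
[1:4]: 23
[2:5]: 34
[3:6]: 28
[4:7]: 29
[5:8]: 29
[6:9]: 36
[7:10]: 43

Max: 43 at [7:10]


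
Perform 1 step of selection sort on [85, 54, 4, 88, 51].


Initial: [85, 54, 4, 88, 51]
Step 1: min=4 at 2
  Swap: [4, 54, 85, 88, 51]

After 1 step: [4, 54, 85, 88, 51]


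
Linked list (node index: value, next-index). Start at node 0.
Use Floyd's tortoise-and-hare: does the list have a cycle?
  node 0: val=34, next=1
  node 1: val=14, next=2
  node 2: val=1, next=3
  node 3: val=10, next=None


Floyd's tortoise (slow, +1) and hare (fast, +2):
  init: slow=0, fast=0
  step 1: slow=1, fast=2
  step 2: fast 2->3->None, no cycle

Cycle: no


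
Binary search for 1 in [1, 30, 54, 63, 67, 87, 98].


Step 1: lo=0, hi=6, mid=3, val=63
Step 2: lo=0, hi=2, mid=1, val=30
Step 3: lo=0, hi=0, mid=0, val=1

Found at index 0


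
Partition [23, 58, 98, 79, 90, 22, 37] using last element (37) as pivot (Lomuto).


Pivot: 37
  23 <= 37: advance i (no swap)
  22 <= 37: swap -> [23, 22, 98, 79, 90, 58, 37]
Place pivot at 2: [23, 22, 37, 79, 90, 58, 98]

Partitioned: [23, 22, 37, 79, 90, 58, 98]


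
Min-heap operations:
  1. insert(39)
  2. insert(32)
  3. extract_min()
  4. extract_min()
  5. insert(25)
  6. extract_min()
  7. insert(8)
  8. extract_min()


insert(39) -> [39]
insert(32) -> [32, 39]
extract_min()->32, [39]
extract_min()->39, []
insert(25) -> [25]
extract_min()->25, []
insert(8) -> [8]
extract_min()->8, []

Final heap: []


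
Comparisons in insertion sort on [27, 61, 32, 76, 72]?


Algorithm: insertion sort
Input: [27, 61, 32, 76, 72]
Sorted: [27, 32, 61, 72, 76]

6


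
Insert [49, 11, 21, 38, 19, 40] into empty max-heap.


Insert 49: [49]
Insert 11: [49, 11]
Insert 21: [49, 11, 21]
Insert 38: [49, 38, 21, 11]
Insert 19: [49, 38, 21, 11, 19]
Insert 40: [49, 38, 40, 11, 19, 21]

Final heap: [49, 38, 40, 11, 19, 21]


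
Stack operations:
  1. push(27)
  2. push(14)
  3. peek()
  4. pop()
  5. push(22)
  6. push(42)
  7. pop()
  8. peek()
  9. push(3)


push(27) -> [27]
push(14) -> [27, 14]
peek()->14
pop()->14, [27]
push(22) -> [27, 22]
push(42) -> [27, 22, 42]
pop()->42, [27, 22]
peek()->22
push(3) -> [27, 22, 3]

Final stack: [27, 22, 3]


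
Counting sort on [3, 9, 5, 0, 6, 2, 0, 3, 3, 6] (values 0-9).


Input: [3, 9, 5, 0, 6, 2, 0, 3, 3, 6]
Counts: [2, 0, 1, 3, 0, 1, 2, 0, 0, 1]

Sorted: [0, 0, 2, 3, 3, 3, 5, 6, 6, 9]


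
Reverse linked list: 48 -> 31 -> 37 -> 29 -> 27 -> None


Step 1: curr=48, set curr.next=prev(None) | reversed so far: 48
Step 2: curr=31, set curr.next=prev(48) | reversed so far: 31 -> 48
Step 3: curr=37, set curr.next=prev(31) | reversed so far: 37 -> 31 -> 48
Step 4: curr=29, set curr.next=prev(37) | reversed so far: 29 -> 37 -> 31 -> 48
Step 5: curr=27, set curr.next=prev(29) | reversed so far: 27 -> 29 -> 37 -> 31 -> 48

27 -> 29 -> 37 -> 31 -> 48 -> None


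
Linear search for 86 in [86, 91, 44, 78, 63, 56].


i=0: 86==86 found!

Found at 0, 1 comps


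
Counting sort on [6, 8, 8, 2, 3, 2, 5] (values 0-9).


Input: [6, 8, 8, 2, 3, 2, 5]
Counts: [0, 0, 2, 1, 0, 1, 1, 0, 2, 0]

Sorted: [2, 2, 3, 5, 6, 8, 8]


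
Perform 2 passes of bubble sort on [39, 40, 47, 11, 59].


Initial: [39, 40, 47, 11, 59]
Pass 1: [39, 40, 11, 47, 59] (1 swaps)
Pass 2: [39, 11, 40, 47, 59] (1 swaps)

After 2 passes: [39, 11, 40, 47, 59]


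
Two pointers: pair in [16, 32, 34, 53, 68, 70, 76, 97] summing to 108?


lo=0(16)+hi=7(97)=113
lo=0(16)+hi=6(76)=92
lo=1(32)+hi=6(76)=108

Yes: 32+76=108


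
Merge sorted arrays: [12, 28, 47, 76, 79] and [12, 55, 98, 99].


Take 12 from A
Take 12 from B
Take 28 from A
Take 47 from A
Take 55 from B
Take 76 from A
Take 79 from A

Merged: [12, 12, 28, 47, 55, 76, 79, 98, 99]


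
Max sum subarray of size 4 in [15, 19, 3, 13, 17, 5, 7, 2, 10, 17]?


[0:4]: 50
[1:5]: 52
[2:6]: 38
[3:7]: 42
[4:8]: 31
[5:9]: 24
[6:10]: 36

Max: 52 at [1:5]


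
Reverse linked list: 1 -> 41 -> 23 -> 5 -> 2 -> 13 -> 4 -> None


Step 1: curr=1, set curr.next=prev(None) | reversed so far: 1
Step 2: curr=41, set curr.next=prev(1) | reversed so far: 41 -> 1
Step 3: curr=23, set curr.next=prev(41) | reversed so far: 23 -> 41 -> 1
Step 4: curr=5, set curr.next=prev(23) | reversed so far: 5 -> 23 -> 41 -> 1
Step 5: curr=2, set curr.next=prev(5) | reversed so far: 2 -> 5 -> 23 -> 41 -> 1
Step 6: curr=13, set curr.next=prev(2) | reversed so far: 13 -> 2 -> 5 -> 23 -> 41 -> 1
Step 7: curr=4, set curr.next=prev(13) | reversed so far: 4 -> 13 -> 2 -> 5 -> 23 -> 41 -> 1

4 -> 13 -> 2 -> 5 -> 23 -> 41 -> 1 -> None


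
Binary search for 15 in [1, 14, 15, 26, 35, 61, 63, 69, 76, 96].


Step 1: lo=0, hi=9, mid=4, val=35
Step 2: lo=0, hi=3, mid=1, val=14
Step 3: lo=2, hi=3, mid=2, val=15

Found at index 2


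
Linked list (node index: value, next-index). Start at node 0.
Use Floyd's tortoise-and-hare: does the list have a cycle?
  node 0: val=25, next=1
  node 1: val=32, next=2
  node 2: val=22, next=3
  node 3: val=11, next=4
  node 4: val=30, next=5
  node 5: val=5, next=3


Floyd's tortoise (slow, +1) and hare (fast, +2):
  init: slow=0, fast=0
  step 1: slow=1, fast=2
  step 2: slow=2, fast=4
  step 3: slow=3, fast=3
  slow == fast at node 3: cycle detected

Cycle: yes


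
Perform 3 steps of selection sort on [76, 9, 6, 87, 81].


Initial: [76, 9, 6, 87, 81]
Step 1: min=6 at 2
  Swap: [6, 9, 76, 87, 81]
Step 2: min=9 at 1
  Swap: [6, 9, 76, 87, 81]
Step 3: min=76 at 2
  Swap: [6, 9, 76, 87, 81]

After 3 steps: [6, 9, 76, 87, 81]


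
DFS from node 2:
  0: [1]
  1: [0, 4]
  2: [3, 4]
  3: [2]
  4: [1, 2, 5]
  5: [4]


Visit 2, push [4, 3]
Visit 3, push []
Visit 4, push [5, 1]
Visit 1, push [0]
Visit 0, push []
Visit 5, push []

DFS order: [2, 3, 4, 1, 0, 5]


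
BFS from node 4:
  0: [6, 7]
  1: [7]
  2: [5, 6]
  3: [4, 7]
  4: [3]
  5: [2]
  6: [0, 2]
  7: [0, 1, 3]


Visit 4, enqueue [3]
Visit 3, enqueue [7]
Visit 7, enqueue [0, 1]
Visit 0, enqueue [6]
Visit 1, enqueue []
Visit 6, enqueue [2]
Visit 2, enqueue [5]
Visit 5, enqueue []

BFS order: [4, 3, 7, 0, 1, 6, 2, 5]


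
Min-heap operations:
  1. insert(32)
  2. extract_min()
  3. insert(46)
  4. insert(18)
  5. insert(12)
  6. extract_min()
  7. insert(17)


insert(32) -> [32]
extract_min()->32, []
insert(46) -> [46]
insert(18) -> [18, 46]
insert(12) -> [12, 46, 18]
extract_min()->12, [18, 46]
insert(17) -> [17, 46, 18]

Final heap: [17, 46, 18]


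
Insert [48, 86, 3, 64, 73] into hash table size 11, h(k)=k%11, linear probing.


Insert 48: h=4 -> slot 4
Insert 86: h=9 -> slot 9
Insert 3: h=3 -> slot 3
Insert 64: h=9, 1 probes -> slot 10
Insert 73: h=7 -> slot 7

Table: [None, None, None, 3, 48, None, None, 73, None, 86, 64]


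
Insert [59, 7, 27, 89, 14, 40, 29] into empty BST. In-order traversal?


Insert 59: root
Insert 7: L from 59
Insert 27: L from 59 -> R from 7
Insert 89: R from 59
Insert 14: L from 59 -> R from 7 -> L from 27
Insert 40: L from 59 -> R from 7 -> R from 27
Insert 29: L from 59 -> R from 7 -> R from 27 -> L from 40

In-order: [7, 14, 27, 29, 40, 59, 89]


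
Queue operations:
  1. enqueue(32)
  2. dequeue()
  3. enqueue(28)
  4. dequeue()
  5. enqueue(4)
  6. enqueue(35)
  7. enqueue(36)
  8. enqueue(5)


enqueue(32) -> [32]
dequeue()->32, []
enqueue(28) -> [28]
dequeue()->28, []
enqueue(4) -> [4]
enqueue(35) -> [4, 35]
enqueue(36) -> [4, 35, 36]
enqueue(5) -> [4, 35, 36, 5]

Final queue: [4, 35, 36, 5]


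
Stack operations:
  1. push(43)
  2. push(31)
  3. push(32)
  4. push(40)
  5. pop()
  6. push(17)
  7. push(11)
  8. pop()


push(43) -> [43]
push(31) -> [43, 31]
push(32) -> [43, 31, 32]
push(40) -> [43, 31, 32, 40]
pop()->40, [43, 31, 32]
push(17) -> [43, 31, 32, 17]
push(11) -> [43, 31, 32, 17, 11]
pop()->11, [43, 31, 32, 17]

Final stack: [43, 31, 32, 17]


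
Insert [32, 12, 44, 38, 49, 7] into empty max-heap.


Insert 32: [32]
Insert 12: [32, 12]
Insert 44: [44, 12, 32]
Insert 38: [44, 38, 32, 12]
Insert 49: [49, 44, 32, 12, 38]
Insert 7: [49, 44, 32, 12, 38, 7]

Final heap: [49, 44, 32, 12, 38, 7]


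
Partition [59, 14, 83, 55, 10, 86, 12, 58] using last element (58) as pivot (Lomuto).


Pivot: 58
  14 <= 58: swap -> [14, 59, 83, 55, 10, 86, 12, 58]
  55 <= 58: swap -> [14, 55, 83, 59, 10, 86, 12, 58]
  10 <= 58: swap -> [14, 55, 10, 59, 83, 86, 12, 58]
  12 <= 58: swap -> [14, 55, 10, 12, 83, 86, 59, 58]
Place pivot at 4: [14, 55, 10, 12, 58, 86, 59, 83]

Partitioned: [14, 55, 10, 12, 58, 86, 59, 83]


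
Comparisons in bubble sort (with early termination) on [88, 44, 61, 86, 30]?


Algorithm: bubble sort (with early termination)
Input: [88, 44, 61, 86, 30]
Sorted: [30, 44, 61, 86, 88]

10


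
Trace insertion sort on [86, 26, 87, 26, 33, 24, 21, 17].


Initial: [86, 26, 87, 26, 33, 24, 21, 17]
Insert 26: [26, 86, 87, 26, 33, 24, 21, 17]
Insert 87: [26, 86, 87, 26, 33, 24, 21, 17]
Insert 26: [26, 26, 86, 87, 33, 24, 21, 17]
Insert 33: [26, 26, 33, 86, 87, 24, 21, 17]
Insert 24: [24, 26, 26, 33, 86, 87, 21, 17]
Insert 21: [21, 24, 26, 26, 33, 86, 87, 17]
Insert 17: [17, 21, 24, 26, 26, 33, 86, 87]

Sorted: [17, 21, 24, 26, 26, 33, 86, 87]


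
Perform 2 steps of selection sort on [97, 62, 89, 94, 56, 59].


Initial: [97, 62, 89, 94, 56, 59]
Step 1: min=56 at 4
  Swap: [56, 62, 89, 94, 97, 59]
Step 2: min=59 at 5
  Swap: [56, 59, 89, 94, 97, 62]

After 2 steps: [56, 59, 89, 94, 97, 62]


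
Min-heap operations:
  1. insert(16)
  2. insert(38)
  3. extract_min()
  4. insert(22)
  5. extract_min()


insert(16) -> [16]
insert(38) -> [16, 38]
extract_min()->16, [38]
insert(22) -> [22, 38]
extract_min()->22, [38]

Final heap: [38]


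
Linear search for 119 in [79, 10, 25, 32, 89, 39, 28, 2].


i=0: 79!=119
i=1: 10!=119
i=2: 25!=119
i=3: 32!=119
i=4: 89!=119
i=5: 39!=119
i=6: 28!=119
i=7: 2!=119

Not found, 8 comps


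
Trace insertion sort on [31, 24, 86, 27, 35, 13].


Initial: [31, 24, 86, 27, 35, 13]
Insert 24: [24, 31, 86, 27, 35, 13]
Insert 86: [24, 31, 86, 27, 35, 13]
Insert 27: [24, 27, 31, 86, 35, 13]
Insert 35: [24, 27, 31, 35, 86, 13]
Insert 13: [13, 24, 27, 31, 35, 86]

Sorted: [13, 24, 27, 31, 35, 86]


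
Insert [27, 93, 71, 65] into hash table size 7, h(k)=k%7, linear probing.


Insert 27: h=6 -> slot 6
Insert 93: h=2 -> slot 2
Insert 71: h=1 -> slot 1
Insert 65: h=2, 1 probes -> slot 3

Table: [None, 71, 93, 65, None, None, 27]


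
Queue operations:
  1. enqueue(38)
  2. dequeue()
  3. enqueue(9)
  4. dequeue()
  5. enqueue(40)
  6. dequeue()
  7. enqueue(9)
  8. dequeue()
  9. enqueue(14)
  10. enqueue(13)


enqueue(38) -> [38]
dequeue()->38, []
enqueue(9) -> [9]
dequeue()->9, []
enqueue(40) -> [40]
dequeue()->40, []
enqueue(9) -> [9]
dequeue()->9, []
enqueue(14) -> [14]
enqueue(13) -> [14, 13]

Final queue: [14, 13]


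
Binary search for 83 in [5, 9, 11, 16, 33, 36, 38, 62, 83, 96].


Step 1: lo=0, hi=9, mid=4, val=33
Step 2: lo=5, hi=9, mid=7, val=62
Step 3: lo=8, hi=9, mid=8, val=83

Found at index 8


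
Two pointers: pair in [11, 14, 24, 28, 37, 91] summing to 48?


lo=0(11)+hi=5(91)=102
lo=0(11)+hi=4(37)=48

Yes: 11+37=48


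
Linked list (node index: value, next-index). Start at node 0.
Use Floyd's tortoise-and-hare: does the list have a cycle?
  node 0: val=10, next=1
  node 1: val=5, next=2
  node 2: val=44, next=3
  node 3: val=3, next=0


Floyd's tortoise (slow, +1) and hare (fast, +2):
  init: slow=0, fast=0
  step 1: slow=1, fast=2
  step 2: slow=2, fast=0
  step 3: slow=3, fast=2
  step 4: slow=0, fast=0
  slow == fast at node 0: cycle detected

Cycle: yes


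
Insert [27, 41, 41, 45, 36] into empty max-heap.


Insert 27: [27]
Insert 41: [41, 27]
Insert 41: [41, 27, 41]
Insert 45: [45, 41, 41, 27]
Insert 36: [45, 41, 41, 27, 36]

Final heap: [45, 41, 41, 27, 36]


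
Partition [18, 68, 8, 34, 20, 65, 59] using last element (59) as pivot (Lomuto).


Pivot: 59
  18 <= 59: advance i (no swap)
  8 <= 59: swap -> [18, 8, 68, 34, 20, 65, 59]
  34 <= 59: swap -> [18, 8, 34, 68, 20, 65, 59]
  20 <= 59: swap -> [18, 8, 34, 20, 68, 65, 59]
Place pivot at 4: [18, 8, 34, 20, 59, 65, 68]

Partitioned: [18, 8, 34, 20, 59, 65, 68]


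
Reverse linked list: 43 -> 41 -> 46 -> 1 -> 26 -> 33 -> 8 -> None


Step 1: curr=43, set curr.next=prev(None) | reversed so far: 43
Step 2: curr=41, set curr.next=prev(43) | reversed so far: 41 -> 43
Step 3: curr=46, set curr.next=prev(41) | reversed so far: 46 -> 41 -> 43
Step 4: curr=1, set curr.next=prev(46) | reversed so far: 1 -> 46 -> 41 -> 43
Step 5: curr=26, set curr.next=prev(1) | reversed so far: 26 -> 1 -> 46 -> 41 -> 43
Step 6: curr=33, set curr.next=prev(26) | reversed so far: 33 -> 26 -> 1 -> 46 -> 41 -> 43
Step 7: curr=8, set curr.next=prev(33) | reversed so far: 8 -> 33 -> 26 -> 1 -> 46 -> 41 -> 43

8 -> 33 -> 26 -> 1 -> 46 -> 41 -> 43 -> None


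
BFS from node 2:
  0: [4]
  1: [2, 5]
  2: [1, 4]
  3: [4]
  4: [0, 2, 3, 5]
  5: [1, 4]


Visit 2, enqueue [1, 4]
Visit 1, enqueue [5]
Visit 4, enqueue [0, 3]
Visit 5, enqueue []
Visit 0, enqueue []
Visit 3, enqueue []

BFS order: [2, 1, 4, 5, 0, 3]


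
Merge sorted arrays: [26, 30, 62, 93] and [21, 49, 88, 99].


Take 21 from B
Take 26 from A
Take 30 from A
Take 49 from B
Take 62 from A
Take 88 from B
Take 93 from A

Merged: [21, 26, 30, 49, 62, 88, 93, 99]


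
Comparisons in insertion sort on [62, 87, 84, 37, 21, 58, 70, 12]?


Algorithm: insertion sort
Input: [62, 87, 84, 37, 21, 58, 70, 12]
Sorted: [12, 21, 37, 58, 62, 70, 84, 87]

24


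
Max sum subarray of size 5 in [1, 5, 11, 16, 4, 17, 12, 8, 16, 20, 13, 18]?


[0:5]: 37
[1:6]: 53
[2:7]: 60
[3:8]: 57
[4:9]: 57
[5:10]: 73
[6:11]: 69
[7:12]: 75

Max: 75 at [7:12]


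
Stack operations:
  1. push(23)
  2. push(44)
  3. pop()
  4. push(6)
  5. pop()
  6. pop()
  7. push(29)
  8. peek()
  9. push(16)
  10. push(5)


push(23) -> [23]
push(44) -> [23, 44]
pop()->44, [23]
push(6) -> [23, 6]
pop()->6, [23]
pop()->23, []
push(29) -> [29]
peek()->29
push(16) -> [29, 16]
push(5) -> [29, 16, 5]

Final stack: [29, 16, 5]


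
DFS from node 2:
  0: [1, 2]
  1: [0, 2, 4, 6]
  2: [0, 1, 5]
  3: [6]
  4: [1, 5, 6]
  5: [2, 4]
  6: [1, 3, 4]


Visit 2, push [5, 1, 0]
Visit 0, push [1]
Visit 1, push [6, 4]
Visit 4, push [6, 5]
Visit 5, push []
Visit 6, push [3]
Visit 3, push []

DFS order: [2, 0, 1, 4, 5, 6, 3]


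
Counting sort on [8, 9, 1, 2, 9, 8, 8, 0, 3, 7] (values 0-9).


Input: [8, 9, 1, 2, 9, 8, 8, 0, 3, 7]
Counts: [1, 1, 1, 1, 0, 0, 0, 1, 3, 2]

Sorted: [0, 1, 2, 3, 7, 8, 8, 8, 9, 9]


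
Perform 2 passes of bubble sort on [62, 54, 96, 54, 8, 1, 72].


Initial: [62, 54, 96, 54, 8, 1, 72]
Pass 1: [54, 62, 54, 8, 1, 72, 96] (5 swaps)
Pass 2: [54, 54, 8, 1, 62, 72, 96] (3 swaps)

After 2 passes: [54, 54, 8, 1, 62, 72, 96]


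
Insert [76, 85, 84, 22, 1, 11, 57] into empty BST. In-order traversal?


Insert 76: root
Insert 85: R from 76
Insert 84: R from 76 -> L from 85
Insert 22: L from 76
Insert 1: L from 76 -> L from 22
Insert 11: L from 76 -> L from 22 -> R from 1
Insert 57: L from 76 -> R from 22

In-order: [1, 11, 22, 57, 76, 84, 85]


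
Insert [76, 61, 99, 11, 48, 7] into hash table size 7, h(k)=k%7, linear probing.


Insert 76: h=6 -> slot 6
Insert 61: h=5 -> slot 5
Insert 99: h=1 -> slot 1
Insert 11: h=4 -> slot 4
Insert 48: h=6, 1 probes -> slot 0
Insert 7: h=0, 2 probes -> slot 2

Table: [48, 99, 7, None, 11, 61, 76]


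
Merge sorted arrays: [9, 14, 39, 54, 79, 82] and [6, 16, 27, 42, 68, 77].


Take 6 from B
Take 9 from A
Take 14 from A
Take 16 from B
Take 27 from B
Take 39 from A
Take 42 from B
Take 54 from A
Take 68 from B
Take 77 from B

Merged: [6, 9, 14, 16, 27, 39, 42, 54, 68, 77, 79, 82]


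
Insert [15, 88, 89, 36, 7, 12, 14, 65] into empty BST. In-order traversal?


Insert 15: root
Insert 88: R from 15
Insert 89: R from 15 -> R from 88
Insert 36: R from 15 -> L from 88
Insert 7: L from 15
Insert 12: L from 15 -> R from 7
Insert 14: L from 15 -> R from 7 -> R from 12
Insert 65: R from 15 -> L from 88 -> R from 36

In-order: [7, 12, 14, 15, 36, 65, 88, 89]


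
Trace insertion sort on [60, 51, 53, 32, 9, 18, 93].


Initial: [60, 51, 53, 32, 9, 18, 93]
Insert 51: [51, 60, 53, 32, 9, 18, 93]
Insert 53: [51, 53, 60, 32, 9, 18, 93]
Insert 32: [32, 51, 53, 60, 9, 18, 93]
Insert 9: [9, 32, 51, 53, 60, 18, 93]
Insert 18: [9, 18, 32, 51, 53, 60, 93]
Insert 93: [9, 18, 32, 51, 53, 60, 93]

Sorted: [9, 18, 32, 51, 53, 60, 93]


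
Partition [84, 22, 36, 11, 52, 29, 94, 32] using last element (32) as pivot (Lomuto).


Pivot: 32
  22 <= 32: swap -> [22, 84, 36, 11, 52, 29, 94, 32]
  11 <= 32: swap -> [22, 11, 36, 84, 52, 29, 94, 32]
  29 <= 32: swap -> [22, 11, 29, 84, 52, 36, 94, 32]
Place pivot at 3: [22, 11, 29, 32, 52, 36, 94, 84]

Partitioned: [22, 11, 29, 32, 52, 36, 94, 84]


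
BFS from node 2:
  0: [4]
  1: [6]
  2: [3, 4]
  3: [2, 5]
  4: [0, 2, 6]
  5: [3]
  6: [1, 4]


Visit 2, enqueue [3, 4]
Visit 3, enqueue [5]
Visit 4, enqueue [0, 6]
Visit 5, enqueue []
Visit 0, enqueue []
Visit 6, enqueue [1]
Visit 1, enqueue []

BFS order: [2, 3, 4, 5, 0, 6, 1]


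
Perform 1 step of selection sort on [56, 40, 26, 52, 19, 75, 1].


Initial: [56, 40, 26, 52, 19, 75, 1]
Step 1: min=1 at 6
  Swap: [1, 40, 26, 52, 19, 75, 56]

After 1 step: [1, 40, 26, 52, 19, 75, 56]


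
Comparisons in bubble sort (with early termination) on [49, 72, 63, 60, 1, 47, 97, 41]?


Algorithm: bubble sort (with early termination)
Input: [49, 72, 63, 60, 1, 47, 97, 41]
Sorted: [1, 41, 47, 49, 60, 63, 72, 97]

28


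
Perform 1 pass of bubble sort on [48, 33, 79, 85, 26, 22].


Initial: [48, 33, 79, 85, 26, 22]
Pass 1: [33, 48, 79, 26, 22, 85] (3 swaps)

After 1 pass: [33, 48, 79, 26, 22, 85]


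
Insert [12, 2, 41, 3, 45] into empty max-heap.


Insert 12: [12]
Insert 2: [12, 2]
Insert 41: [41, 2, 12]
Insert 3: [41, 3, 12, 2]
Insert 45: [45, 41, 12, 2, 3]

Final heap: [45, 41, 12, 2, 3]


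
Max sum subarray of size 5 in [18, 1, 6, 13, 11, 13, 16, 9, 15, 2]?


[0:5]: 49
[1:6]: 44
[2:7]: 59
[3:8]: 62
[4:9]: 64
[5:10]: 55

Max: 64 at [4:9]


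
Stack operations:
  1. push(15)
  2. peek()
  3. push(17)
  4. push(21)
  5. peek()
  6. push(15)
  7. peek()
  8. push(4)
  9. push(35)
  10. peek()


push(15) -> [15]
peek()->15
push(17) -> [15, 17]
push(21) -> [15, 17, 21]
peek()->21
push(15) -> [15, 17, 21, 15]
peek()->15
push(4) -> [15, 17, 21, 15, 4]
push(35) -> [15, 17, 21, 15, 4, 35]
peek()->35

Final stack: [15, 17, 21, 15, 4, 35]


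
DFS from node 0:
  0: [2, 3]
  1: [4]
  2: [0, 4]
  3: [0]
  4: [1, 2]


Visit 0, push [3, 2]
Visit 2, push [4]
Visit 4, push [1]
Visit 1, push []
Visit 3, push []

DFS order: [0, 2, 4, 1, 3]


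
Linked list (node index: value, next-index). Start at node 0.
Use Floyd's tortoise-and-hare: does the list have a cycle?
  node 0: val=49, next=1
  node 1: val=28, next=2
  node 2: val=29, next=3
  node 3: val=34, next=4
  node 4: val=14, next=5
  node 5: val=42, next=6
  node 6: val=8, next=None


Floyd's tortoise (slow, +1) and hare (fast, +2):
  init: slow=0, fast=0
  step 1: slow=1, fast=2
  step 2: slow=2, fast=4
  step 3: slow=3, fast=6
  step 4: fast -> None, no cycle

Cycle: no


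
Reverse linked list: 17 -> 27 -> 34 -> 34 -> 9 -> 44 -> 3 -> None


Step 1: curr=17, set curr.next=prev(None) | reversed so far: 17
Step 2: curr=27, set curr.next=prev(17) | reversed so far: 27 -> 17
Step 3: curr=34, set curr.next=prev(27) | reversed so far: 34 -> 27 -> 17
Step 4: curr=34, set curr.next=prev(34) | reversed so far: 34 -> 34 -> 27 -> 17
Step 5: curr=9, set curr.next=prev(34) | reversed so far: 9 -> 34 -> 34 -> 27 -> 17
Step 6: curr=44, set curr.next=prev(9) | reversed so far: 44 -> 9 -> 34 -> 34 -> 27 -> 17
Step 7: curr=3, set curr.next=prev(44) | reversed so far: 3 -> 44 -> 9 -> 34 -> 34 -> 27 -> 17

3 -> 44 -> 9 -> 34 -> 34 -> 27 -> 17 -> None


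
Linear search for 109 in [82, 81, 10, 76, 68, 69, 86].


i=0: 82!=109
i=1: 81!=109
i=2: 10!=109
i=3: 76!=109
i=4: 68!=109
i=5: 69!=109
i=6: 86!=109

Not found, 7 comps


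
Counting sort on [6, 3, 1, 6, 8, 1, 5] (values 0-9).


Input: [6, 3, 1, 6, 8, 1, 5]
Counts: [0, 2, 0, 1, 0, 1, 2, 0, 1, 0]

Sorted: [1, 1, 3, 5, 6, 6, 8]


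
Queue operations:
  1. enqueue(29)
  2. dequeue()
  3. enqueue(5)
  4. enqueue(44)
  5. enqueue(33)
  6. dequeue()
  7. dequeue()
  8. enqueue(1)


enqueue(29) -> [29]
dequeue()->29, []
enqueue(5) -> [5]
enqueue(44) -> [5, 44]
enqueue(33) -> [5, 44, 33]
dequeue()->5, [44, 33]
dequeue()->44, [33]
enqueue(1) -> [33, 1]

Final queue: [33, 1]


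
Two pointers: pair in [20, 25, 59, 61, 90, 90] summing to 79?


lo=0(20)+hi=5(90)=110
lo=0(20)+hi=4(90)=110
lo=0(20)+hi=3(61)=81
lo=0(20)+hi=2(59)=79

Yes: 20+59=79


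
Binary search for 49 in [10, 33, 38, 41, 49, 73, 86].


Step 1: lo=0, hi=6, mid=3, val=41
Step 2: lo=4, hi=6, mid=5, val=73
Step 3: lo=4, hi=4, mid=4, val=49

Found at index 4


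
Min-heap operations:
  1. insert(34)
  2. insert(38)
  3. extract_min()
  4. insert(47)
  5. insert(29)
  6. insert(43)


insert(34) -> [34]
insert(38) -> [34, 38]
extract_min()->34, [38]
insert(47) -> [38, 47]
insert(29) -> [29, 47, 38]
insert(43) -> [29, 43, 38, 47]

Final heap: [29, 43, 38, 47]


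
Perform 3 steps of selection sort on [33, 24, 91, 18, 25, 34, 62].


Initial: [33, 24, 91, 18, 25, 34, 62]
Step 1: min=18 at 3
  Swap: [18, 24, 91, 33, 25, 34, 62]
Step 2: min=24 at 1
  Swap: [18, 24, 91, 33, 25, 34, 62]
Step 3: min=25 at 4
  Swap: [18, 24, 25, 33, 91, 34, 62]

After 3 steps: [18, 24, 25, 33, 91, 34, 62]


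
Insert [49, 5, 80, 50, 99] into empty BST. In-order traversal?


Insert 49: root
Insert 5: L from 49
Insert 80: R from 49
Insert 50: R from 49 -> L from 80
Insert 99: R from 49 -> R from 80

In-order: [5, 49, 50, 80, 99]


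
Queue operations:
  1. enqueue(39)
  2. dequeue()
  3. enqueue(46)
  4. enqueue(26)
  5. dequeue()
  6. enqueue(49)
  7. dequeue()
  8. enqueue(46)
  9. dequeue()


enqueue(39) -> [39]
dequeue()->39, []
enqueue(46) -> [46]
enqueue(26) -> [46, 26]
dequeue()->46, [26]
enqueue(49) -> [26, 49]
dequeue()->26, [49]
enqueue(46) -> [49, 46]
dequeue()->49, [46]

Final queue: [46]


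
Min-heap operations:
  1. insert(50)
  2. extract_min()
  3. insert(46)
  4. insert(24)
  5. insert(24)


insert(50) -> [50]
extract_min()->50, []
insert(46) -> [46]
insert(24) -> [24, 46]
insert(24) -> [24, 46, 24]

Final heap: [24, 46, 24]


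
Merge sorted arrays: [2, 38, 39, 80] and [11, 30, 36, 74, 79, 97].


Take 2 from A
Take 11 from B
Take 30 from B
Take 36 from B
Take 38 from A
Take 39 from A
Take 74 from B
Take 79 from B
Take 80 from A

Merged: [2, 11, 30, 36, 38, 39, 74, 79, 80, 97]


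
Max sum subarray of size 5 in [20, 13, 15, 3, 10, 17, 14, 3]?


[0:5]: 61
[1:6]: 58
[2:7]: 59
[3:8]: 47

Max: 61 at [0:5]


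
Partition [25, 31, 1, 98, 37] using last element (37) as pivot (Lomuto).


Pivot: 37
  25 <= 37: advance i (no swap)
  31 <= 37: advance i (no swap)
  1 <= 37: advance i (no swap)
Place pivot at 3: [25, 31, 1, 37, 98]

Partitioned: [25, 31, 1, 37, 98]


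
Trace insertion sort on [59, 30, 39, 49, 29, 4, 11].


Initial: [59, 30, 39, 49, 29, 4, 11]
Insert 30: [30, 59, 39, 49, 29, 4, 11]
Insert 39: [30, 39, 59, 49, 29, 4, 11]
Insert 49: [30, 39, 49, 59, 29, 4, 11]
Insert 29: [29, 30, 39, 49, 59, 4, 11]
Insert 4: [4, 29, 30, 39, 49, 59, 11]
Insert 11: [4, 11, 29, 30, 39, 49, 59]

Sorted: [4, 11, 29, 30, 39, 49, 59]


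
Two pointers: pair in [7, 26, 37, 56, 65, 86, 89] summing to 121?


lo=0(7)+hi=6(89)=96
lo=1(26)+hi=6(89)=115
lo=2(37)+hi=6(89)=126
lo=2(37)+hi=5(86)=123
lo=2(37)+hi=4(65)=102
lo=3(56)+hi=4(65)=121

Yes: 56+65=121


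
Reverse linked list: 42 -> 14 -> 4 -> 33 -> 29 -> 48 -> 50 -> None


Step 1: curr=42, set curr.next=prev(None) | reversed so far: 42
Step 2: curr=14, set curr.next=prev(42) | reversed so far: 14 -> 42
Step 3: curr=4, set curr.next=prev(14) | reversed so far: 4 -> 14 -> 42
Step 4: curr=33, set curr.next=prev(4) | reversed so far: 33 -> 4 -> 14 -> 42
Step 5: curr=29, set curr.next=prev(33) | reversed so far: 29 -> 33 -> 4 -> 14 -> 42
Step 6: curr=48, set curr.next=prev(29) | reversed so far: 48 -> 29 -> 33 -> 4 -> 14 -> 42
Step 7: curr=50, set curr.next=prev(48) | reversed so far: 50 -> 48 -> 29 -> 33 -> 4 -> 14 -> 42

50 -> 48 -> 29 -> 33 -> 4 -> 14 -> 42 -> None


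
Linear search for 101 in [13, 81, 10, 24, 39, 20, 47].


i=0: 13!=101
i=1: 81!=101
i=2: 10!=101
i=3: 24!=101
i=4: 39!=101
i=5: 20!=101
i=6: 47!=101

Not found, 7 comps


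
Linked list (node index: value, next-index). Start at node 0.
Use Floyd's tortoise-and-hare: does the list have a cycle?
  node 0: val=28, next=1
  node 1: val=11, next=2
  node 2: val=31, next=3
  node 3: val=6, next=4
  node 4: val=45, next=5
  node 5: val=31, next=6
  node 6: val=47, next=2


Floyd's tortoise (slow, +1) and hare (fast, +2):
  init: slow=0, fast=0
  step 1: slow=1, fast=2
  step 2: slow=2, fast=4
  step 3: slow=3, fast=6
  step 4: slow=4, fast=3
  step 5: slow=5, fast=5
  slow == fast at node 5: cycle detected

Cycle: yes


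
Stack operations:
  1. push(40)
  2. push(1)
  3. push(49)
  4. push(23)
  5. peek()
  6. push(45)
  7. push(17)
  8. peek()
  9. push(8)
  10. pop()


push(40) -> [40]
push(1) -> [40, 1]
push(49) -> [40, 1, 49]
push(23) -> [40, 1, 49, 23]
peek()->23
push(45) -> [40, 1, 49, 23, 45]
push(17) -> [40, 1, 49, 23, 45, 17]
peek()->17
push(8) -> [40, 1, 49, 23, 45, 17, 8]
pop()->8, [40, 1, 49, 23, 45, 17]

Final stack: [40, 1, 49, 23, 45, 17]


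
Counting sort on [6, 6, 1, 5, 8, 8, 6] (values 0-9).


Input: [6, 6, 1, 5, 8, 8, 6]
Counts: [0, 1, 0, 0, 0, 1, 3, 0, 2, 0]

Sorted: [1, 5, 6, 6, 6, 8, 8]


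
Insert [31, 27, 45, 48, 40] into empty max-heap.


Insert 31: [31]
Insert 27: [31, 27]
Insert 45: [45, 27, 31]
Insert 48: [48, 45, 31, 27]
Insert 40: [48, 45, 31, 27, 40]

Final heap: [48, 45, 31, 27, 40]


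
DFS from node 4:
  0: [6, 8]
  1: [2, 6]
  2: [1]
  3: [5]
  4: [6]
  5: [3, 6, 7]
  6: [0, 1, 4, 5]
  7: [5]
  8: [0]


Visit 4, push [6]
Visit 6, push [5, 1, 0]
Visit 0, push [8]
Visit 8, push []
Visit 1, push [2]
Visit 2, push []
Visit 5, push [7, 3]
Visit 3, push []
Visit 7, push []

DFS order: [4, 6, 0, 8, 1, 2, 5, 3, 7]


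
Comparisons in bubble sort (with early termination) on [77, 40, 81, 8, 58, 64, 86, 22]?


Algorithm: bubble sort (with early termination)
Input: [77, 40, 81, 8, 58, 64, 86, 22]
Sorted: [8, 22, 40, 58, 64, 77, 81, 86]

28


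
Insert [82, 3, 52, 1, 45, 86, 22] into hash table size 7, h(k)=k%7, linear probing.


Insert 82: h=5 -> slot 5
Insert 3: h=3 -> slot 3
Insert 52: h=3, 1 probes -> slot 4
Insert 1: h=1 -> slot 1
Insert 45: h=3, 3 probes -> slot 6
Insert 86: h=2 -> slot 2
Insert 22: h=1, 6 probes -> slot 0

Table: [22, 1, 86, 3, 52, 82, 45]


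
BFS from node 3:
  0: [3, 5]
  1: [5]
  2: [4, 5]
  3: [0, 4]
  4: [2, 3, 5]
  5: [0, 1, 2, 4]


Visit 3, enqueue [0, 4]
Visit 0, enqueue [5]
Visit 4, enqueue [2]
Visit 5, enqueue [1]
Visit 2, enqueue []
Visit 1, enqueue []

BFS order: [3, 0, 4, 5, 2, 1]


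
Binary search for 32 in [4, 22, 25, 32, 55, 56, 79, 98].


Step 1: lo=0, hi=7, mid=3, val=32

Found at index 3


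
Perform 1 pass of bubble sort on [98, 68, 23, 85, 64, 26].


Initial: [98, 68, 23, 85, 64, 26]
Pass 1: [68, 23, 85, 64, 26, 98] (5 swaps)

After 1 pass: [68, 23, 85, 64, 26, 98]


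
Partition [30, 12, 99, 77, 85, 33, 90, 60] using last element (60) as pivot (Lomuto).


Pivot: 60
  30 <= 60: advance i (no swap)
  12 <= 60: advance i (no swap)
  33 <= 60: swap -> [30, 12, 33, 77, 85, 99, 90, 60]
Place pivot at 3: [30, 12, 33, 60, 85, 99, 90, 77]

Partitioned: [30, 12, 33, 60, 85, 99, 90, 77]


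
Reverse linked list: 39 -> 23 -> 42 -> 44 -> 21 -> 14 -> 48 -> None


Step 1: curr=39, set curr.next=prev(None) | reversed so far: 39
Step 2: curr=23, set curr.next=prev(39) | reversed so far: 23 -> 39
Step 3: curr=42, set curr.next=prev(23) | reversed so far: 42 -> 23 -> 39
Step 4: curr=44, set curr.next=prev(42) | reversed so far: 44 -> 42 -> 23 -> 39
Step 5: curr=21, set curr.next=prev(44) | reversed so far: 21 -> 44 -> 42 -> 23 -> 39
Step 6: curr=14, set curr.next=prev(21) | reversed so far: 14 -> 21 -> 44 -> 42 -> 23 -> 39
Step 7: curr=48, set curr.next=prev(14) | reversed so far: 48 -> 14 -> 21 -> 44 -> 42 -> 23 -> 39

48 -> 14 -> 21 -> 44 -> 42 -> 23 -> 39 -> None


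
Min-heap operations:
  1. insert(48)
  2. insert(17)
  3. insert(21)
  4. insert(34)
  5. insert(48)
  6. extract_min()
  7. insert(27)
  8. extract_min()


insert(48) -> [48]
insert(17) -> [17, 48]
insert(21) -> [17, 48, 21]
insert(34) -> [17, 34, 21, 48]
insert(48) -> [17, 34, 21, 48, 48]
extract_min()->17, [21, 34, 48, 48]
insert(27) -> [21, 27, 48, 48, 34]
extract_min()->21, [27, 34, 48, 48]

Final heap: [27, 34, 48, 48]


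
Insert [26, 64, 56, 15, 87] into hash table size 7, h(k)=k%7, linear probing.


Insert 26: h=5 -> slot 5
Insert 64: h=1 -> slot 1
Insert 56: h=0 -> slot 0
Insert 15: h=1, 1 probes -> slot 2
Insert 87: h=3 -> slot 3

Table: [56, 64, 15, 87, None, 26, None]


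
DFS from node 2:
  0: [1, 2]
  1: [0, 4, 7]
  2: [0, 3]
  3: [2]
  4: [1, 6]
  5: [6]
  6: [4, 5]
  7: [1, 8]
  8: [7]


Visit 2, push [3, 0]
Visit 0, push [1]
Visit 1, push [7, 4]
Visit 4, push [6]
Visit 6, push [5]
Visit 5, push []
Visit 7, push [8]
Visit 8, push []
Visit 3, push []

DFS order: [2, 0, 1, 4, 6, 5, 7, 8, 3]


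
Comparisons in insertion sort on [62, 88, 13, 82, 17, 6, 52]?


Algorithm: insertion sort
Input: [62, 88, 13, 82, 17, 6, 52]
Sorted: [6, 13, 17, 52, 62, 82, 88]

18


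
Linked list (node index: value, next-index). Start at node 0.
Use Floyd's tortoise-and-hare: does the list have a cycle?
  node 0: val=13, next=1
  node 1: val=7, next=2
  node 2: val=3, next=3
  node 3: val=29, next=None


Floyd's tortoise (slow, +1) and hare (fast, +2):
  init: slow=0, fast=0
  step 1: slow=1, fast=2
  step 2: fast 2->3->None, no cycle

Cycle: no


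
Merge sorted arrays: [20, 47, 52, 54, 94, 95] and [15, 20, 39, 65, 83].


Take 15 from B
Take 20 from A
Take 20 from B
Take 39 from B
Take 47 from A
Take 52 from A
Take 54 from A
Take 65 from B
Take 83 from B

Merged: [15, 20, 20, 39, 47, 52, 54, 65, 83, 94, 95]


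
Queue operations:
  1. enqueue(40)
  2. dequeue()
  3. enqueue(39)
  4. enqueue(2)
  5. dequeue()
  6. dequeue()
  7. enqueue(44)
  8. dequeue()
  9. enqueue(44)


enqueue(40) -> [40]
dequeue()->40, []
enqueue(39) -> [39]
enqueue(2) -> [39, 2]
dequeue()->39, [2]
dequeue()->2, []
enqueue(44) -> [44]
dequeue()->44, []
enqueue(44) -> [44]

Final queue: [44]


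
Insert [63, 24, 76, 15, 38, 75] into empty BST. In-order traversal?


Insert 63: root
Insert 24: L from 63
Insert 76: R from 63
Insert 15: L from 63 -> L from 24
Insert 38: L from 63 -> R from 24
Insert 75: R from 63 -> L from 76

In-order: [15, 24, 38, 63, 75, 76]


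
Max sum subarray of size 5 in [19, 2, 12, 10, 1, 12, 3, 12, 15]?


[0:5]: 44
[1:6]: 37
[2:7]: 38
[3:8]: 38
[4:9]: 43

Max: 44 at [0:5]


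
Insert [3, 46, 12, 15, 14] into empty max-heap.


Insert 3: [3]
Insert 46: [46, 3]
Insert 12: [46, 3, 12]
Insert 15: [46, 15, 12, 3]
Insert 14: [46, 15, 12, 3, 14]

Final heap: [46, 15, 12, 3, 14]


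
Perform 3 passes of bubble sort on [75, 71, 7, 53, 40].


Initial: [75, 71, 7, 53, 40]
Pass 1: [71, 7, 53, 40, 75] (4 swaps)
Pass 2: [7, 53, 40, 71, 75] (3 swaps)
Pass 3: [7, 40, 53, 71, 75] (1 swaps)

After 3 passes: [7, 40, 53, 71, 75]


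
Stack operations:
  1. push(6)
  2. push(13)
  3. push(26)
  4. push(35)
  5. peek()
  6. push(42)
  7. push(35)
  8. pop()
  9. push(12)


push(6) -> [6]
push(13) -> [6, 13]
push(26) -> [6, 13, 26]
push(35) -> [6, 13, 26, 35]
peek()->35
push(42) -> [6, 13, 26, 35, 42]
push(35) -> [6, 13, 26, 35, 42, 35]
pop()->35, [6, 13, 26, 35, 42]
push(12) -> [6, 13, 26, 35, 42, 12]

Final stack: [6, 13, 26, 35, 42, 12]


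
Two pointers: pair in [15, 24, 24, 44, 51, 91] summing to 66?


lo=0(15)+hi=5(91)=106
lo=0(15)+hi=4(51)=66

Yes: 15+51=66


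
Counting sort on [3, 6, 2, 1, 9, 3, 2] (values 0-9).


Input: [3, 6, 2, 1, 9, 3, 2]
Counts: [0, 1, 2, 2, 0, 0, 1, 0, 0, 1]

Sorted: [1, 2, 2, 3, 3, 6, 9]


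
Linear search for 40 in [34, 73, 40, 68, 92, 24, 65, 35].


i=0: 34!=40
i=1: 73!=40
i=2: 40==40 found!

Found at 2, 3 comps


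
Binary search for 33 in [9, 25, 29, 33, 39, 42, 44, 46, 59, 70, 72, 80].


Step 1: lo=0, hi=11, mid=5, val=42
Step 2: lo=0, hi=4, mid=2, val=29
Step 3: lo=3, hi=4, mid=3, val=33

Found at index 3


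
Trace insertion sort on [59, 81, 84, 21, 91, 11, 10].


Initial: [59, 81, 84, 21, 91, 11, 10]
Insert 81: [59, 81, 84, 21, 91, 11, 10]
Insert 84: [59, 81, 84, 21, 91, 11, 10]
Insert 21: [21, 59, 81, 84, 91, 11, 10]
Insert 91: [21, 59, 81, 84, 91, 11, 10]
Insert 11: [11, 21, 59, 81, 84, 91, 10]
Insert 10: [10, 11, 21, 59, 81, 84, 91]

Sorted: [10, 11, 21, 59, 81, 84, 91]


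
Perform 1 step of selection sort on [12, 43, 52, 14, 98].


Initial: [12, 43, 52, 14, 98]
Step 1: min=12 at 0
  Swap: [12, 43, 52, 14, 98]

After 1 step: [12, 43, 52, 14, 98]


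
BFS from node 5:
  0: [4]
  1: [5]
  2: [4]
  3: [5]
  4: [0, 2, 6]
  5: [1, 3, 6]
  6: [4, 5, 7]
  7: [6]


Visit 5, enqueue [1, 3, 6]
Visit 1, enqueue []
Visit 3, enqueue []
Visit 6, enqueue [4, 7]
Visit 4, enqueue [0, 2]
Visit 7, enqueue []
Visit 0, enqueue []
Visit 2, enqueue []

BFS order: [5, 1, 3, 6, 4, 7, 0, 2]


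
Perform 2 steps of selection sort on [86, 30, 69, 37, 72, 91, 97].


Initial: [86, 30, 69, 37, 72, 91, 97]
Step 1: min=30 at 1
  Swap: [30, 86, 69, 37, 72, 91, 97]
Step 2: min=37 at 3
  Swap: [30, 37, 69, 86, 72, 91, 97]

After 2 steps: [30, 37, 69, 86, 72, 91, 97]


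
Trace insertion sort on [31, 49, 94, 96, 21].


Initial: [31, 49, 94, 96, 21]
Insert 49: [31, 49, 94, 96, 21]
Insert 94: [31, 49, 94, 96, 21]
Insert 96: [31, 49, 94, 96, 21]
Insert 21: [21, 31, 49, 94, 96]

Sorted: [21, 31, 49, 94, 96]


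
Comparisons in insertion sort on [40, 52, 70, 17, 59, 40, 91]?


Algorithm: insertion sort
Input: [40, 52, 70, 17, 59, 40, 91]
Sorted: [17, 40, 40, 52, 59, 70, 91]

12


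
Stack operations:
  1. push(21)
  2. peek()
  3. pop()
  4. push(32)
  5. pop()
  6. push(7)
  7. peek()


push(21) -> [21]
peek()->21
pop()->21, []
push(32) -> [32]
pop()->32, []
push(7) -> [7]
peek()->7

Final stack: [7]


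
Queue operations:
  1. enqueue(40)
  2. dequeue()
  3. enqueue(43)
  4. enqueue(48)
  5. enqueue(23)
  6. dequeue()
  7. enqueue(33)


enqueue(40) -> [40]
dequeue()->40, []
enqueue(43) -> [43]
enqueue(48) -> [43, 48]
enqueue(23) -> [43, 48, 23]
dequeue()->43, [48, 23]
enqueue(33) -> [48, 23, 33]

Final queue: [48, 23, 33]


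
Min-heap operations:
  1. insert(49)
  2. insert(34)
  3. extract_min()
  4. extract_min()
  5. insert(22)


insert(49) -> [49]
insert(34) -> [34, 49]
extract_min()->34, [49]
extract_min()->49, []
insert(22) -> [22]

Final heap: [22]


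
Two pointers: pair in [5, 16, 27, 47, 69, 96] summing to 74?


lo=0(5)+hi=5(96)=101
lo=0(5)+hi=4(69)=74

Yes: 5+69=74


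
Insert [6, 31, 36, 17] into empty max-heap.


Insert 6: [6]
Insert 31: [31, 6]
Insert 36: [36, 6, 31]
Insert 17: [36, 17, 31, 6]

Final heap: [36, 17, 31, 6]


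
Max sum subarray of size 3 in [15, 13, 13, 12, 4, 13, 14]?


[0:3]: 41
[1:4]: 38
[2:5]: 29
[3:6]: 29
[4:7]: 31

Max: 41 at [0:3]


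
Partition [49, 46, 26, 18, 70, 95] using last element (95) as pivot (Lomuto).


Pivot: 95
  49 <= 95: advance i (no swap)
  46 <= 95: advance i (no swap)
  26 <= 95: advance i (no swap)
  18 <= 95: advance i (no swap)
  70 <= 95: advance i (no swap)
Place pivot at 5: [49, 46, 26, 18, 70, 95]

Partitioned: [49, 46, 26, 18, 70, 95]


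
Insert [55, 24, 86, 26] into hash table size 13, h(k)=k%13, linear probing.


Insert 55: h=3 -> slot 3
Insert 24: h=11 -> slot 11
Insert 86: h=8 -> slot 8
Insert 26: h=0 -> slot 0

Table: [26, None, None, 55, None, None, None, None, 86, None, None, 24, None]


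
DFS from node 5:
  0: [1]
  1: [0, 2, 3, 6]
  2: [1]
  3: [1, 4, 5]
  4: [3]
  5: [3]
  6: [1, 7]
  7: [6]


Visit 5, push [3]
Visit 3, push [4, 1]
Visit 1, push [6, 2, 0]
Visit 0, push []
Visit 2, push []
Visit 6, push [7]
Visit 7, push []
Visit 4, push []

DFS order: [5, 3, 1, 0, 2, 6, 7, 4]


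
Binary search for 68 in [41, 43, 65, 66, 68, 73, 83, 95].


Step 1: lo=0, hi=7, mid=3, val=66
Step 2: lo=4, hi=7, mid=5, val=73
Step 3: lo=4, hi=4, mid=4, val=68

Found at index 4


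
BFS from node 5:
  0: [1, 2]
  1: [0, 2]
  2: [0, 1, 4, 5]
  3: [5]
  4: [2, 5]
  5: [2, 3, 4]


Visit 5, enqueue [2, 3, 4]
Visit 2, enqueue [0, 1]
Visit 3, enqueue []
Visit 4, enqueue []
Visit 0, enqueue []
Visit 1, enqueue []

BFS order: [5, 2, 3, 4, 0, 1]


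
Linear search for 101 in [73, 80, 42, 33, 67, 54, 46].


i=0: 73!=101
i=1: 80!=101
i=2: 42!=101
i=3: 33!=101
i=4: 67!=101
i=5: 54!=101
i=6: 46!=101

Not found, 7 comps
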